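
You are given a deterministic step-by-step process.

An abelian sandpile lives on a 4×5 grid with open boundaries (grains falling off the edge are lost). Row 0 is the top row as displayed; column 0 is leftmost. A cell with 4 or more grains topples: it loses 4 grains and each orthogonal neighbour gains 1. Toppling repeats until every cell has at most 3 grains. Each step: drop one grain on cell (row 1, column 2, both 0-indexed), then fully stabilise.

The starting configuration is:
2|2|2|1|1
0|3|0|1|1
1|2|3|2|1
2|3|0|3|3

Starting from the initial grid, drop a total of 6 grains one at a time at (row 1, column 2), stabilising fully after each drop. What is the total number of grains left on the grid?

36

step 0: 2|2|2|1|1
0|3|0|1|1
1|2|3|2|1
2|3|0|3|3
step 1: 2|2|2|1|1
0|3|1|1|1
1|2|3|2|1
2|3|0|3|3
step 2: 2|2|2|1|1
0|3|2|1|1
1|2|3|2|1
2|3|0|3|3
step 3: 2|2|2|1|1
0|3|3|1|1
1|2|3|2|1
2|3|0|3|3
step 4: 2|3|3|1|1
1|1|2|2|1
2|1|1|3|1
3|0|2|3|3
step 5: 2|3|3|1|1
1|1|3|2|1
2|1|1|3|1
3|0|2|3|3
step 6: 3|0|1|2|1
1|3|1|3|1
2|1|2|3|1
3|0|2|3|3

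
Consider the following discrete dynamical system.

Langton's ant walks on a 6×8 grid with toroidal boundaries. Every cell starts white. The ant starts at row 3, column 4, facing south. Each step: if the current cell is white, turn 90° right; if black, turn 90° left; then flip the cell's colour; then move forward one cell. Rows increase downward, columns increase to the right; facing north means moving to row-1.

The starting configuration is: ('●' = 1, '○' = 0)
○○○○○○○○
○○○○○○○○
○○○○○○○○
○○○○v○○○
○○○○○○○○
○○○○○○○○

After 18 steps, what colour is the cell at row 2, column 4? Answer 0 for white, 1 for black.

[0] ○○○○○○○○
○○○○○○○○
○○○○○○○○
○○○○v○○○
○○○○○○○○
○○○○○○○○
[1] ○○○○○○○○
○○○○○○○○
○○○○○○○○
○○○<●○○○
○○○○○○○○
○○○○○○○○
[2] ○○○○○○○○
○○○○○○○○
○○○^○○○○
○○○●●○○○
○○○○○○○○
○○○○○○○○
[3] ○○○○○○○○
○○○○○○○○
○○○●>○○○
○○○●●○○○
○○○○○○○○
○○○○○○○○
[4] ○○○○○○○○
○○○○○○○○
○○○●●○○○
○○○●v○○○
○○○○○○○○
○○○○○○○○
[5] ○○○○○○○○
○○○○○○○○
○○○●●○○○
○○○●○>○○
○○○○○○○○
○○○○○○○○
[6] ○○○○○○○○
○○○○○○○○
○○○●●○○○
○○○●○●○○
○○○○○v○○
○○○○○○○○
[7] ○○○○○○○○
○○○○○○○○
○○○●●○○○
○○○●○●○○
○○○○<●○○
○○○○○○○○
[8] ○○○○○○○○
○○○○○○○○
○○○●●○○○
○○○●^●○○
○○○○●●○○
○○○○○○○○
[9] ○○○○○○○○
○○○○○○○○
○○○●●○○○
○○○●●>○○
○○○○●●○○
○○○○○○○○
[10] ○○○○○○○○
○○○○○○○○
○○○●●^○○
○○○●●○○○
○○○○●●○○
○○○○○○○○
[11] ○○○○○○○○
○○○○○○○○
○○○●●●>○
○○○●●○○○
○○○○●●○○
○○○○○○○○
[12] ○○○○○○○○
○○○○○○○○
○○○●●●●○
○○○●●○v○
○○○○●●○○
○○○○○○○○
[13] ○○○○○○○○
○○○○○○○○
○○○●●●●○
○○○●●<●○
○○○○●●○○
○○○○○○○○
[14] ○○○○○○○○
○○○○○○○○
○○○●●^●○
○○○●●●●○
○○○○●●○○
○○○○○○○○
[15] ○○○○○○○○
○○○○○○○○
○○○●<○●○
○○○●●●●○
○○○○●●○○
○○○○○○○○
[16] ○○○○○○○○
○○○○○○○○
○○○●○○●○
○○○●v●●○
○○○○●●○○
○○○○○○○○
[17] ○○○○○○○○
○○○○○○○○
○○○●○○●○
○○○●○>●○
○○○○●●○○
○○○○○○○○
[18] ○○○○○○○○
○○○○○○○○
○○○●○^●○
○○○●○○●○
○○○○●●○○
○○○○○○○○

0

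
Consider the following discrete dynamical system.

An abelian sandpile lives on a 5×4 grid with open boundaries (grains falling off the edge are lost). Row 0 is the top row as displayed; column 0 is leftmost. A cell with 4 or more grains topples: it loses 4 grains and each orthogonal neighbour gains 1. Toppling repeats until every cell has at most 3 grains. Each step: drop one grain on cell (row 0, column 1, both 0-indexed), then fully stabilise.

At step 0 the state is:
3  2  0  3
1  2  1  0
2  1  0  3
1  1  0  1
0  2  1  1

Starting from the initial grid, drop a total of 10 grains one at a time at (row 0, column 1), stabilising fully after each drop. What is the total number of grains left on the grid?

30

gen 0: 3  2  0  3
1  2  1  0
2  1  0  3
1  1  0  1
0  2  1  1
gen 1: 3  3  0  3
1  2  1  0
2  1  0  3
1  1  0  1
0  2  1  1
gen 2: 0  1  1  3
2  3  1  0
2  1  0  3
1  1  0  1
0  2  1  1
gen 3: 0  2  1  3
2  3  1  0
2  1  0  3
1  1  0  1
0  2  1  1
gen 4: 0  3  1  3
2  3  1  0
2  1  0  3
1  1  0  1
0  2  1  1
gen 5: 1  1  2  3
3  0  2  0
2  2  0  3
1  1  0  1
0  2  1  1
gen 6: 1  2  2  3
3  0  2  0
2  2  0  3
1  1  0  1
0  2  1  1
gen 7: 1  3  2  3
3  0  2  0
2  2  0  3
1  1  0  1
0  2  1  1
gen 8: 2  0  3  3
3  1  2  0
2  2  0  3
1  1  0  1
0  2  1  1
gen 9: 2  1  3  3
3  1  2  0
2  2  0  3
1  1  0  1
0  2  1  1
gen 10: 2  2  3  3
3  1  2  0
2  2  0  3
1  1  0  1
0  2  1  1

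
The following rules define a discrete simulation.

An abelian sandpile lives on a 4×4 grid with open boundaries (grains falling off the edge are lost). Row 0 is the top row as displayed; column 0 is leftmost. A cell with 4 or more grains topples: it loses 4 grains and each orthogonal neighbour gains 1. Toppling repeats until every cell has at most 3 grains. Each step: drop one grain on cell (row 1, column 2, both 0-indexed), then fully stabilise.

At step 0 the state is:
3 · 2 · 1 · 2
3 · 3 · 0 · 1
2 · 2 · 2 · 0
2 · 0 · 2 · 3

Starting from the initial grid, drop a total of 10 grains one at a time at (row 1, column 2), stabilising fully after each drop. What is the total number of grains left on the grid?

29

gen 0: 3 · 2 · 1 · 2
3 · 3 · 0 · 1
2 · 2 · 2 · 0
2 · 0 · 2 · 3
gen 1: 3 · 2 · 1 · 2
3 · 3 · 1 · 1
2 · 2 · 2 · 0
2 · 0 · 2 · 3
gen 2: 3 · 2 · 1 · 2
3 · 3 · 2 · 1
2 · 2 · 2 · 0
2 · 0 · 2 · 3
gen 3: 3 · 2 · 1 · 2
3 · 3 · 3 · 1
2 · 2 · 2 · 0
2 · 0 · 2 · 3
gen 4: 1 · 0 · 3 · 2
1 · 2 · 1 · 2
3 · 3 · 3 · 0
2 · 0 · 2 · 3
gen 5: 1 · 0 · 3 · 2
1 · 2 · 2 · 2
3 · 3 · 3 · 0
2 · 0 · 2 · 3
gen 6: 1 · 0 · 3 · 2
1 · 2 · 3 · 2
3 · 3 · 3 · 0
2 · 0 · 2 · 3
gen 7: 1 · 2 · 0 · 3
3 · 0 · 3 · 3
0 · 2 · 1 · 1
3 · 1 · 3 · 3
gen 8: 1 · 2 · 2 · 0
3 · 1 · 1 · 1
0 · 2 · 2 · 2
3 · 1 · 3 · 3
gen 9: 1 · 2 · 2 · 0
3 · 1 · 2 · 1
0 · 2 · 2 · 2
3 · 1 · 3 · 3
gen 10: 1 · 2 · 2 · 0
3 · 1 · 3 · 1
0 · 2 · 2 · 2
3 · 1 · 3 · 3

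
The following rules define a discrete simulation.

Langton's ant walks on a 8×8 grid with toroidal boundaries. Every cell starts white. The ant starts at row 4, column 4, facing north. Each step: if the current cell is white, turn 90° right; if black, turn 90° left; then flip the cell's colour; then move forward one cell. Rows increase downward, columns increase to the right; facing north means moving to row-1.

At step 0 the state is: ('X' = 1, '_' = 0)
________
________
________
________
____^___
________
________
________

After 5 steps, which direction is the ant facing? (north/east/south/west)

gen 0: ________
________
________
________
____^___
________
________
________
gen 1: ________
________
________
________
____X>__
________
________
________
gen 2: ________
________
________
________
____XX__
_____v__
________
________
gen 3: ________
________
________
________
____XX__
____<X__
________
________
gen 4: ________
________
________
________
____^X__
____XX__
________
________
gen 5: ________
________
________
________
___<_X__
____XX__
________
________

west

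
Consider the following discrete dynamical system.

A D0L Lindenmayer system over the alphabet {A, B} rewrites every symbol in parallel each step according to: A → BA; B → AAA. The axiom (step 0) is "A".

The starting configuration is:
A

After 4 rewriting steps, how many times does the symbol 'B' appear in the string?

7

0) A
1) BA
2) AAABA
3) BABABAAAABA
4) AAABAAAABAAAABABABABAAAABA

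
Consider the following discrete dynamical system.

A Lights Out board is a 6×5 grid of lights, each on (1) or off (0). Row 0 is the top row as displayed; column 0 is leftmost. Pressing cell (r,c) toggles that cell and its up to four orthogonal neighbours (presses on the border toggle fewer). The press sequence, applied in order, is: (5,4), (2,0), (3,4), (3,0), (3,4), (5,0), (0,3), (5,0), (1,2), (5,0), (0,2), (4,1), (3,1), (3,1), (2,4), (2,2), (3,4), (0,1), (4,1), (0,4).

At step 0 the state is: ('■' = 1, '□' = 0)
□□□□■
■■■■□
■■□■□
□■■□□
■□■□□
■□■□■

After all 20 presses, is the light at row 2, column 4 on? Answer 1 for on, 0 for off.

step 0: □□□□■
■■■■□
■■□■□
□■■□□
■□■□□
■□■□■
step 1: □□□□■
■■■■□
■■□■□
□■■□□
■□■□■
■□■■□
step 2: □□□□■
□■■■□
□□□■□
■■■□□
■□■□■
■□■■□
step 3: □□□□■
□■■■□
□□□■■
■■■■■
■□■□□
■□■■□
step 4: □□□□■
□■■■□
■□□■■
□□■■■
□□■□□
■□■■□
step 5: □□□□■
□■■■□
■□□■□
□□■□□
□□■□■
■□■■□
step 6: □□□□■
□■■■□
■□□■□
□□■□□
■□■□■
□■■■□
step 7: □□■■□
□■■□□
■□□■□
□□■□□
■□■□■
□■■■□
step 8: □□■■□
□■■□□
■□□■□
□□■□□
□□■□■
■□■■□
step 9: □□□■□
□□□■□
■□■■□
□□■□□
□□■□■
■□■■□
step 10: □□□■□
□□□■□
■□■■□
□□■□□
■□■□■
□■■■□
step 11: □■■□□
□□■■□
■□■■□
□□■□□
■□■□■
□■■■□
step 12: □■■□□
□□■■□
■□■■□
□■■□□
□■□□■
□□■■□
step 13: □■■□□
□□■■□
■■■■□
■□□□□
□□□□■
□□■■□
step 14: □■■□□
□□■■□
■□■■□
□■■□□
□■□□■
□□■■□
step 15: □■■□□
□□■■■
■□■□■
□■■□■
□■□□■
□□■■□
step 16: □■■□□
□□□■■
■■□■■
□■□□■
□■□□■
□□■■□
step 17: □■■□□
□□□■■
■■□■□
□■□■□
□■□□□
□□■■□
step 18: ■□□□□
□■□■■
■■□■□
□■□■□
□■□□□
□□■■□
step 19: ■□□□□
□■□■■
■■□■□
□□□■□
■□■□□
□■■■□
step 20: ■□□■■
□■□■□
■■□■□
□□□■□
■□■□□
□■■■□

0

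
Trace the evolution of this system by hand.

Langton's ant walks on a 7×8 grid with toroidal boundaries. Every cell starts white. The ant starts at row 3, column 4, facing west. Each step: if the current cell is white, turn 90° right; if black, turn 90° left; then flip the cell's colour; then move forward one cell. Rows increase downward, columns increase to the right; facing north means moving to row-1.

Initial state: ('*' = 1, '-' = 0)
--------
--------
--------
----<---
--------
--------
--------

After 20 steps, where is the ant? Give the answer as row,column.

0) --------
--------
--------
----<---
--------
--------
--------
1) --------
--------
----^---
----*---
--------
--------
--------
2) --------
--------
----*>--
----*---
--------
--------
--------
3) --------
--------
----**--
----*v--
--------
--------
--------
4) --------
--------
----**--
----<*--
--------
--------
--------
5) --------
--------
----**--
-----*--
----v---
--------
--------
6) --------
--------
----**--
-----*--
---<*---
--------
--------
7) --------
--------
----**--
---^-*--
---**---
--------
--------
8) --------
--------
----**--
---*>*--
---**---
--------
--------
9) --------
--------
----**--
---***--
---*v---
--------
--------
10) --------
--------
----**--
---***--
---*->--
--------
--------
11) --------
--------
----**--
---***--
---*-*--
-----v--
--------
12) --------
--------
----**--
---***--
---*-*--
----<*--
--------
13) --------
--------
----**--
---***--
---*^*--
----**--
--------
14) --------
--------
----**--
---***--
---**>--
----**--
--------
15) --------
--------
----**--
---**^--
---**---
----**--
--------
16) --------
--------
----**--
---*<---
---**---
----**--
--------
17) --------
--------
----**--
---*----
---*v---
----**--
--------
18) --------
--------
----**--
---*----
---*->--
----**--
--------
19) --------
--------
----**--
---*----
---*-*--
----*v--
--------
20) --------
--------
----**--
---*----
---*-*--
----*->-
--------

5,6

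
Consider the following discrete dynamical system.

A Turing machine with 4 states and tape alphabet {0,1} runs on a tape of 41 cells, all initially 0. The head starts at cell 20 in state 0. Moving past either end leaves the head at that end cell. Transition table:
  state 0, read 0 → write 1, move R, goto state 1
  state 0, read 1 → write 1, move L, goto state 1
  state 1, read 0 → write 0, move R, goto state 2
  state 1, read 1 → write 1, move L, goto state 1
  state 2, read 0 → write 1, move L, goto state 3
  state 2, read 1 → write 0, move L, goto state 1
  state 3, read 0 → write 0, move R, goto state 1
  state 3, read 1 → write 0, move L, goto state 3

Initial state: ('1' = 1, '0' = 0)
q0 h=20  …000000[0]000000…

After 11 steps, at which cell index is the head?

[0] q0 h=20  …000000[0]000000…
[1] q1 h=21  …000001[0]000000…
[2] q2 h=22  …000010[0]000000…
[3] q3 h=21  …000001[0]100000…
[4] q1 h=22  …000010[1]000000…
[5] q1 h=21  …000001[0]100000…
[6] q2 h=22  …000010[1]000000…
[7] q1 h=21  …000001[0]000000…
[8] q2 h=22  …000010[0]000000…
[9] q3 h=21  …000001[0]100000…
[10] q1 h=22  …000010[1]000000…
[11] q1 h=21  …000001[0]100000…

21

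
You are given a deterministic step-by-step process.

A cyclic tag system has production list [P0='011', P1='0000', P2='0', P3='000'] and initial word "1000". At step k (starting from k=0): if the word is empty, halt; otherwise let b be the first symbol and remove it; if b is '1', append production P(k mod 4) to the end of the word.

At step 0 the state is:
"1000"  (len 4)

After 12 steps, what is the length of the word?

t=0: "1000"  (len 4)
t=1: "000011"  (len 6)
t=2: "00011"  (len 5)
t=3: "0011"  (len 4)
t=4: "011"  (len 3)
t=5: "11"  (len 2)
t=6: "10000"  (len 5)
t=7: "00000"  (len 5)
t=8: "0000"  (len 4)
t=9: "000"  (len 3)
t=10: "00"  (len 2)
t=11: "0"  (len 1)
t=12: (halted — word empty)

0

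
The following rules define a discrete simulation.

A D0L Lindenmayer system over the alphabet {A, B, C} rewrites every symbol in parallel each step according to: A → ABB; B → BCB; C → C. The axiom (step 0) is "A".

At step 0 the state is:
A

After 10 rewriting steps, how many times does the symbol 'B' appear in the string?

k=0  A
k=1  ABB
k=2  ABBBCBBCB
k=3  ABBBCBBCBBCBCBCBBCBCBCB
k=4  ABBBCBBCBBCBCBCBBCBCBCBBCBCBCBCBCBCBCBBCBCBCBCBCBCBCB
k=5  ABBBCBBCBBCBCBCBBCBCBCBBCBCBCBCBCBCBCBBCBCBCBCBCBCBCBBCBCBCBCBCBCBCBCBCBCBCBCBCBCBCBBCBCBCBCBCBCBCBCBCBCBCBCBCBCBCB
k=6  ABBBCBBCBBCBCBCBBCBCBCBBCBCBCBCBCBCBCBBCBCBCBCBCBCBCBBCBCB…CBCBCBCBCBCBCBCBCBCBCBCBCBCBCBCBCBCBCBCBCBCBCBCBCBCBCBCBCB  (len 241)
k=7  ABBBCBBCBBCBCBCBBCBCBCBBCBCBCBCBCBCBCBBCBCBCBCBCBCBCBBCBCB…CBCBCBCBCBCBCBCBCBCBCBCBCBCBCBCBCBCBCBCBCBCBCBCBCBCBCBCBCB  (len 495)
k=8  ABBBCBBCBBCBCBCBBCBCBCBBCBCBCBCBCBCBCBBCBCBCBCBCBCBCBBCBCB…CBCBCBCBCBCBCBCBCBCBCBCBCBCBCBCBCBCBCBCBCBCBCBCBCBCBCBCBCB  (len 1005)
k=9  ABBBCBBCBBCBCBCBBCBCBCBBCBCBCBCBCBCBCBBCBCBCBCBCBCBCBBCBCB…CBCBCBCBCBCBCBCBCBCBCBCBCBCBCBCBCBCBCBCBCBCBCBCBCBCBCBCBCB  (len 2027)
k=10  ABBBCBBCBBCBCBCBBCBCBCBBCBCBCBCBCBCBCBBCBCBCBCBCBCBCBBCBCB…CBCBCBCBCBCBCBCBCBCBCBCBCBCBCBCBCBCBCBCBCBCBCBCBCBCBCBCBCB  (len 4073)

2046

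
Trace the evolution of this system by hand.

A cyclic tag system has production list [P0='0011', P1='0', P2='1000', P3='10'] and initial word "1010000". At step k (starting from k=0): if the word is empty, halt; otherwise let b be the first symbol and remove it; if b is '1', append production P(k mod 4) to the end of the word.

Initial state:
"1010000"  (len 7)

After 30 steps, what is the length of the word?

[0] "1010000"  (len 7)
[1] "0100000011"  (len 10)
[2] "100000011"  (len 9)
[3] "000000111000"  (len 12)
[4] "00000111000"  (len 11)
[5] "0000111000"  (len 10)
[6] "000111000"  (len 9)
[7] "00111000"  (len 8)
[8] "0111000"  (len 7)
[9] "111000"  (len 6)
[10] "110000"  (len 6)
[11] "100001000"  (len 9)
[12] "0000100010"  (len 10)
[13] "000100010"  (len 9)
[14] "00100010"  (len 8)
[15] "0100010"  (len 7)
[16] "100010"  (len 6)
[17] "000100011"  (len 9)
[18] "00100011"  (len 8)
[19] "0100011"  (len 7)
[20] "100011"  (len 6)
[21] "000110011"  (len 9)
[22] "00110011"  (len 8)
[23] "0110011"  (len 7)
[24] "110011"  (len 6)
[25] "100110011"  (len 9)
[26] "001100110"  (len 9)
[27] "01100110"  (len 8)
[28] "1100110"  (len 7)
[29] "1001100011"  (len 10)
[30] "0011000110"  (len 10)

10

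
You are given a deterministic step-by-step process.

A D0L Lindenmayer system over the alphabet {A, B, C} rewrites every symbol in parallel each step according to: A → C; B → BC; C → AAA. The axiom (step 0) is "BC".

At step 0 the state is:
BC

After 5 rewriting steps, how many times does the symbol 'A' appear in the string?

39

0) BC
1) BCAAA
2) BCAAACCC
3) BCAAACCCAAAAAAAAA
4) BCAAACCCAAAAAAAAACCCCCCCCC
5) BCAAACCCAAAAAAAAACCCCCCCCCAAAAAAAAAAAAAAAAAAAAAAAAAAA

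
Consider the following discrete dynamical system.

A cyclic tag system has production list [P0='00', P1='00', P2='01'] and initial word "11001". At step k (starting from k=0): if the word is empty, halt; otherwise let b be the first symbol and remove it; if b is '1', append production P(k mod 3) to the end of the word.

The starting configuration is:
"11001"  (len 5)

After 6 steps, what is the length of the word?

5

gen 0: "11001"  (len 5)
gen 1: "100100"  (len 6)
gen 2: "0010000"  (len 7)
gen 3: "010000"  (len 6)
gen 4: "10000"  (len 5)
gen 5: "000000"  (len 6)
gen 6: "00000"  (len 5)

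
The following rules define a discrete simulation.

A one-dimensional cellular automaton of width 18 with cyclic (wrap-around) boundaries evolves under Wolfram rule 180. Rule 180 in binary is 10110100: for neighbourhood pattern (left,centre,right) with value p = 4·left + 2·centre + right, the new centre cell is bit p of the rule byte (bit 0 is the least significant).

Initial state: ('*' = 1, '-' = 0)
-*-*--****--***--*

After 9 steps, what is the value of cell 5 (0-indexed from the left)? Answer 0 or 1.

0) -*-*--****--***--*
1) *****--**-*--*-*-*
2) ****-*---***-****-
3) -**-***---*-*-**-*
4) *--*-*-*--****--**
5) -*-******--**-*--*
6) ***-****-*---***-*
7) **-*-**-***---*-*-
8) --***--*-*-*--****
9) *--*-*-******--**-

1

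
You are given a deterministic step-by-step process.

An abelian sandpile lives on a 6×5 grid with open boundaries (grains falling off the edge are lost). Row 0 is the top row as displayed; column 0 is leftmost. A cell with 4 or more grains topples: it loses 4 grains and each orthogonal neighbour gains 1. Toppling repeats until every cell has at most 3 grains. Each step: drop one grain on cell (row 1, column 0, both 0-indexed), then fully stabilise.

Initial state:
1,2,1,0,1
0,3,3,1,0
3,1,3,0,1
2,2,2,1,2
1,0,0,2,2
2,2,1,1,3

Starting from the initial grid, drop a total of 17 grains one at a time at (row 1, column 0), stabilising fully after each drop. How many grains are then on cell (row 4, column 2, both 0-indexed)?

1

k=0  1,2,1,0,1
0,3,3,1,0
3,1,3,0,1
2,2,2,1,2
1,0,0,2,2
2,2,1,1,3
k=1  1,2,1,0,1
1,3,3,1,0
3,1,3,0,1
2,2,2,1,2
1,0,0,2,2
2,2,1,1,3
k=2  1,2,1,0,1
2,3,3,1,0
3,1,3,0,1
2,2,2,1,2
1,0,0,2,2
2,2,1,1,3
k=3  1,2,1,0,1
3,3,3,1,0
3,1,3,0,1
2,2,2,1,2
1,0,0,2,2
2,2,1,1,3
k=4  2,3,2,0,1
2,2,1,2,0
1,0,1,1,1
3,3,3,1,2
1,0,0,2,2
2,2,1,1,3
k=5  2,3,2,0,1
3,2,1,2,0
1,0,1,1,1
3,3,3,1,2
1,0,0,2,2
2,2,1,1,3
k=6  3,3,2,0,1
0,3,1,2,0
2,0,1,1,1
3,3,3,1,2
1,0,0,2,2
2,2,1,1,3
k=7  3,3,2,0,1
1,3,1,2,0
2,0,1,1,1
3,3,3,1,2
1,0,0,2,2
2,2,1,1,3
k=8  3,3,2,0,1
2,3,1,2,0
2,0,1,1,1
3,3,3,1,2
1,0,0,2,2
2,2,1,1,3
k=9  3,3,2,0,1
3,3,1,2,0
2,0,1,1,1
3,3,3,1,2
1,0,0,2,2
2,2,1,1,3
k=10  1,1,3,0,1
2,1,2,2,0
3,1,1,1,1
3,3,3,1,2
1,0,0,2,2
2,2,1,1,3
k=11  1,1,3,0,1
3,1,2,2,0
3,1,1,1,1
3,3,3,1,2
1,0,0,2,2
2,2,1,1,3
k=12  2,1,3,0,1
1,2,2,2,0
1,3,2,1,1
1,1,0,2,2
2,1,1,2,2
2,2,1,1,3
k=13  2,1,3,0,1
2,2,2,2,0
1,3,2,1,1
1,1,0,2,2
2,1,1,2,2
2,2,1,1,3
k=14  2,1,3,0,1
3,2,2,2,0
1,3,2,1,1
1,1,0,2,2
2,1,1,2,2
2,2,1,1,3
k=15  3,1,3,0,1
0,3,2,2,0
2,3,2,1,1
1,1,0,2,2
2,1,1,2,2
2,2,1,1,3
k=16  3,1,3,0,1
1,3,2,2,0
2,3,2,1,1
1,1,0,2,2
2,1,1,2,2
2,2,1,1,3
k=17  3,1,3,0,1
2,3,2,2,0
2,3,2,1,1
1,1,0,2,2
2,1,1,2,2
2,2,1,1,3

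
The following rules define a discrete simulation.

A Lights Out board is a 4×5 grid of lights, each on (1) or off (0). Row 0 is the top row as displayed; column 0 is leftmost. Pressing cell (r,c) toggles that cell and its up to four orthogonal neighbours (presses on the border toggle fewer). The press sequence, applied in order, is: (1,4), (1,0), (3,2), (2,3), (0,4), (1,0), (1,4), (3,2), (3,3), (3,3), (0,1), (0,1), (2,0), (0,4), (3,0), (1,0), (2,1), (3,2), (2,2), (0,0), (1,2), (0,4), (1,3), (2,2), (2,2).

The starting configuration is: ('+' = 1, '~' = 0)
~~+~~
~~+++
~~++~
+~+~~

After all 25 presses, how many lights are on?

10

gen 0: ~~+~~
~~+++
~~++~
+~+~~
gen 1: ~~+~+
~~+~~
~~+++
+~+~~
gen 2: +~+~+
+++~~
+~+++
+~+~~
gen 3: +~+~+
+++~~
+~~++
++~+~
gen 4: +~+~+
++++~
+~+~~
++~~~
gen 5: +~++~
+++++
+~+~~
++~~~
gen 6: ~~++~
~~+++
~~+~~
++~~~
gen 7: ~~+++
~~+~~
~~+~+
++~~~
gen 8: ~~+++
~~+~~
~~~~+
+~++~
gen 9: ~~+++
~~+~~
~~~++
+~~~+
gen 10: ~~+++
~~+~~
~~~~+
+~++~
gen 11: ++~++
~++~~
~~~~+
+~++~
gen 12: ~~+++
~~+~~
~~~~+
+~++~
gen 13: ~~+++
+~+~~
++~~+
~~++~
gen 14: ~~+~~
+~+~+
++~~+
~~++~
gen 15: ~~+~~
+~+~+
~+~~+
++++~
gen 16: +~+~~
~++~+
++~~+
++++~
gen 17: +~+~~
~~+~+
~~+~+
+~++~
gen 18: +~+~~
~~+~+
~~~~+
++~~~
gen 19: +~+~~
~~~~+
~++++
+++~~
gen 20: ~++~~
+~~~+
~++++
+++~~
gen 21: ~+~~~
+++++
~+~++
+++~~
gen 22: ~+~++
++++~
~+~++
+++~~
gen 23: ~+~~+
++~~+
~+~~+
+++~~
gen 24: ~+~~+
+++~+
~~+++
++~~~
gen 25: ~+~~+
++~~+
~+~~+
+++~~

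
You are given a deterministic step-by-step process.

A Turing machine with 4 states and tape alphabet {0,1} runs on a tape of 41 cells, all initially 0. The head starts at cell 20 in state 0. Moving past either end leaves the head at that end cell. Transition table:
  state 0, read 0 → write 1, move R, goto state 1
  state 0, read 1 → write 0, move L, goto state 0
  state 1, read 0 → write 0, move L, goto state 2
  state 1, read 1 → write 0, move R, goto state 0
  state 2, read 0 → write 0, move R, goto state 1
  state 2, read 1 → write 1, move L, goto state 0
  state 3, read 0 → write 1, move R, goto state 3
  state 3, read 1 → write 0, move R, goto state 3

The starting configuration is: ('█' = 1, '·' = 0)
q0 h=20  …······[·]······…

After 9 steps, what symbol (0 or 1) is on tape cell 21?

1

0) q0 h=20  …······[·]······…
1) q1 h=21  …·····█[·]······…
2) q2 h=20  …······[█]······…
3) q0 h=19  …······[·]█·····…
4) q1 h=20  …·····█[█]······…
5) q0 h=21  …····█·[·]······…
6) q1 h=22  …···█·█[·]······…
7) q2 h=21  …····█·[█]······…
8) q0 h=20  …·····█[·]█·····…
9) q1 h=21  …····██[█]······…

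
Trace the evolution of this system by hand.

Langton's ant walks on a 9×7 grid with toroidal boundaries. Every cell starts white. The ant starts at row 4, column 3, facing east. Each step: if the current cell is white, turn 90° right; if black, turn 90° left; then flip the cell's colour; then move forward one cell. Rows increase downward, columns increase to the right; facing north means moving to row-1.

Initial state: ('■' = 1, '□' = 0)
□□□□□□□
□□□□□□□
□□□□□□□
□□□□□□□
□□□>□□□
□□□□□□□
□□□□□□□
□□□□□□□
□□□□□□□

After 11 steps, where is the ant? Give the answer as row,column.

k=0  □□□□□□□
□□□□□□□
□□□□□□□
□□□□□□□
□□□>□□□
□□□□□□□
□□□□□□□
□□□□□□□
□□□□□□□
k=1  □□□□□□□
□□□□□□□
□□□□□□□
□□□□□□□
□□□■□□□
□□□v□□□
□□□□□□□
□□□□□□□
□□□□□□□
k=2  □□□□□□□
□□□□□□□
□□□□□□□
□□□□□□□
□□□■□□□
□□<■□□□
□□□□□□□
□□□□□□□
□□□□□□□
k=3  □□□□□□□
□□□□□□□
□□□□□□□
□□□□□□□
□□^■□□□
□□■■□□□
□□□□□□□
□□□□□□□
□□□□□□□
k=4  □□□□□□□
□□□□□□□
□□□□□□□
□□□□□□□
□□■>□□□
□□■■□□□
□□□□□□□
□□□□□□□
□□□□□□□
k=5  □□□□□□□
□□□□□□□
□□□□□□□
□□□^□□□
□□■□□□□
□□■■□□□
□□□□□□□
□□□□□□□
□□□□□□□
k=6  □□□□□□□
□□□□□□□
□□□□□□□
□□□■>□□
□□■□□□□
□□■■□□□
□□□□□□□
□□□□□□□
□□□□□□□
k=7  □□□□□□□
□□□□□□□
□□□□□□□
□□□■■□□
□□■□v□□
□□■■□□□
□□□□□□□
□□□□□□□
□□□□□□□
k=8  □□□□□□□
□□□□□□□
□□□□□□□
□□□■■□□
□□■<■□□
□□■■□□□
□□□□□□□
□□□□□□□
□□□□□□□
k=9  □□□□□□□
□□□□□□□
□□□□□□□
□□□^■□□
□□■■■□□
□□■■□□□
□□□□□□□
□□□□□□□
□□□□□□□
k=10  □□□□□□□
□□□□□□□
□□□□□□□
□□<□■□□
□□■■■□□
□□■■□□□
□□□□□□□
□□□□□□□
□□□□□□□
k=11  □□□□□□□
□□□□□□□
□□^□□□□
□□■□■□□
□□■■■□□
□□■■□□□
□□□□□□□
□□□□□□□
□□□□□□□

2,2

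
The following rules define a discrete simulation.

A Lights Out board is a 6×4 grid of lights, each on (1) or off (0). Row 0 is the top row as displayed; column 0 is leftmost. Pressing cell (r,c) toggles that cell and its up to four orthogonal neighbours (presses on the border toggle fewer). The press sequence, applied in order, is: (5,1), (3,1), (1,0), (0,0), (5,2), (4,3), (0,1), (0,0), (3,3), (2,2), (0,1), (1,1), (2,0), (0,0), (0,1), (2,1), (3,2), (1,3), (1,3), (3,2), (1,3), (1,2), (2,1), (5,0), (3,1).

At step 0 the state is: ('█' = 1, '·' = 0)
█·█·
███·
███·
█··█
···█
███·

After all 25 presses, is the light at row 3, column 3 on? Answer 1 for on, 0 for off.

t=0: █·█·
███·
███·
█··█
···█
███·
t=1: █·█·
███·
███·
█··█
·█·█
····
t=2: █·█·
███·
█·█·
·███
···█
····
t=3: ··█·
··█·
··█·
·███
···█
····
t=4: ███·
█·█·
··█·
·███
···█
····
t=5: ███·
█·█·
··█·
·███
··██
·███
t=6: ███·
█·█·
··█·
·██·
····
·██·
t=7: ····
███·
··█·
·██·
····
·██·
t=8: ██··
·██·
··█·
·██·
····
·██·
t=9: ██··
·██·
··██
·█·█
···█
·██·
t=10: ██··
·█··
·█··
·███
···█
·██·
t=11: ··█·
····
·█··
·███
···█
·██·
t=12: ·██·
███·
····
·███
···█
·██·
t=13: ·██·
·██·
██··
████
···█
·██·
t=14: █·█·
███·
██··
████
···█
·██·
t=15: ·█··
█·█·
██··
████
···█
·██·
t=16: ·█··
███·
··█·
█·██
···█
·██·
t=17: ·█··
███·
····
██··
··██
·██·
t=18: ·█·█
██·█
···█
██··
··██
·██·
t=19: ·█··
███·
····
██··
··██
·██·
t=20: ·█··
███·
··█·
█·██
···█
·██·
t=21: ·█·█
██·█
··██
█·██
···█
·██·
t=22: ·███
█·█·
···█
█·██
···█
·██·
t=23: ·███
███·
████
████
···█
·██·
t=24: ·███
███·
████
████
█··█
█·█·
t=25: ·███
███·
█·██
···█
██·█
█·█·

1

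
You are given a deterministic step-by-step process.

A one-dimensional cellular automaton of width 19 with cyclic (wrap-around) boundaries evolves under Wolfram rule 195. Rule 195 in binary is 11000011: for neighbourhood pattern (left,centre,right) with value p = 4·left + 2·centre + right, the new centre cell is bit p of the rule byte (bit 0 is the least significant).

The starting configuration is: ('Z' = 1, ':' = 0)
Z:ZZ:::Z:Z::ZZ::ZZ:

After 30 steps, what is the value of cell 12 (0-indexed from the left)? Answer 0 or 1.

gen 0: Z:ZZ:::Z:Z::ZZ::ZZ:
gen 1: :::Z:ZZ::::Z:Z:Z:Z:
gen 2: ZZZ:::Z:ZZZ::::::::
gen 3: :ZZ:ZZ:::ZZ:ZZZZZZZ
gen 4: ::Z::Z:ZZ:Z::ZZZZZZ
gen 5: :Z::Z:::Z:::Z:ZZZZZ
gen 6: :::Z::ZZ::ZZ:::ZZZZ
gen 7: :ZZ::Z:Z:Z:Z:ZZ:ZZZ
gen 8: ::Z:Z:::::::::Z::ZZ
gen 9: :Z::::ZZZZZZZZ::Z:Z
gen 10: :::ZZZ:ZZZZZZZ:Z:::
gen 11: ZZZ:ZZ::ZZZZZZ:::ZZ
gen 12: ZZZ::Z:Z:ZZZZZ:ZZ:Z
gen 13: ZZZ:Z:::::ZZZZ::Z::
gen 14: :ZZ:::ZZZZ:ZZZ:Z::Z
gen 15: ::Z:ZZ:ZZZ::ZZ:::Z:
gen 16: ZZ:::Z::ZZ:Z:Z:ZZ::
gen 17: :Z:ZZ::Z:Z::::::Z:Z
gen 18: ::::Z:Z::::ZZZZZ:::
gen 19: ZZZZ::::ZZZ:ZZZZ:ZZ
gen 20: ZZZZ:ZZZ:ZZ::ZZZ::Z
gen 21: ZZZZ::ZZ::Z:Z:ZZ:Z:
gen 22: :ZZZ:Z:Z:Z:::::Z:::
gen 23: Z:ZZ:::::::ZZZZ::ZZ
gen 24: Z::Z:ZZZZZZ:ZZZ:Z:Z
gen 25: Z:Z:::ZZZZZ::ZZ::::
gen 26: ::::ZZ:ZZZZ:Z:Z:ZZZ
gen 27: :ZZZ:Z::ZZZ::::::ZZ
gen 28: ::ZZ:::Z:ZZ:ZZZZZ:Z
gen 29: :Z:Z:ZZ:::Z::ZZZZ::
gen 30: Z:::::Z:ZZ::Z:ZZZ:Z

1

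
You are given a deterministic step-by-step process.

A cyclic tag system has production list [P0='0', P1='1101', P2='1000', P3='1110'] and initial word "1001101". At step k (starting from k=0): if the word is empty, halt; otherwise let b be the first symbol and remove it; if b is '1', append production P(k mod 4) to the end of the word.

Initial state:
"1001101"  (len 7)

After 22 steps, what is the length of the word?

20

t=0: "1001101"  (len 7)
t=1: "0011010"  (len 7)
t=2: "011010"  (len 6)
t=3: "11010"  (len 5)
t=4: "10101110"  (len 8)
t=5: "01011100"  (len 8)
t=6: "1011100"  (len 7)
t=7: "0111001000"  (len 10)
t=8: "111001000"  (len 9)
t=9: "110010000"  (len 9)
t=10: "100100001101"  (len 12)
t=11: "001000011011000"  (len 15)
t=12: "01000011011000"  (len 14)
t=13: "1000011011000"  (len 13)
t=14: "0000110110001101"  (len 16)
t=15: "000110110001101"  (len 15)
t=16: "00110110001101"  (len 14)
t=17: "0110110001101"  (len 13)
t=18: "110110001101"  (len 12)
t=19: "101100011011000"  (len 15)
t=20: "011000110110001110"  (len 18)
t=21: "11000110110001110"  (len 17)
t=22: "10001101100011101101"  (len 20)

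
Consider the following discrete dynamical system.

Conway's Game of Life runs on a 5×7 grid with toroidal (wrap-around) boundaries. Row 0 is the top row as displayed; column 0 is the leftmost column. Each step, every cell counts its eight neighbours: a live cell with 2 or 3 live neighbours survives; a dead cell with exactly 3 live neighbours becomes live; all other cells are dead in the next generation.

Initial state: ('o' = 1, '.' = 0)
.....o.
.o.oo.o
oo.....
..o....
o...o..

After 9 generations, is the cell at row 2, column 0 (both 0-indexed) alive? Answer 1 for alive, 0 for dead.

step 0: .....o.
.o.oo.o
oo.....
..o....
o...o..
step 1: o..o.oo
.oo.ooo
oo.o...
o......
.......
step 2: oooo...
.......
...ooo.
oo.....
o......
step 3: ooo....
.o.....
....o..
oo..o.o
......o
step 4: ooo....
ooo....
.o...o.
o.....o
..o..oo
step 5: ...o...
......o
..o....
oo.....
..o..o.
step 6: .......
.......
oo.....
.oo....
.oo....
step 7: .......
.......
ooo....
.......
.oo....
step 8: .......
.o.....
.o.....
o......
.......
step 9: .......
.......
oo.....
.......
.......

1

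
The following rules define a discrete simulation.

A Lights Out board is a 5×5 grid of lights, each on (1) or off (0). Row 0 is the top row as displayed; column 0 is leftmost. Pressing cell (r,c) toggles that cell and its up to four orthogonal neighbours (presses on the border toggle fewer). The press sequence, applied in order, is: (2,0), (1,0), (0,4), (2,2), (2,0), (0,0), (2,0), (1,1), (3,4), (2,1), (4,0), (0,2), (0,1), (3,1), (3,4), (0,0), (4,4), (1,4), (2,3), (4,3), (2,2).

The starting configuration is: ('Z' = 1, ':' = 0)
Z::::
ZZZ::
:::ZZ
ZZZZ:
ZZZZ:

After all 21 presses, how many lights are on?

11

0) Z::::
ZZZ::
:::ZZ
ZZZZ:
ZZZZ:
1) Z::::
:ZZ::
ZZ:ZZ
:ZZZ:
ZZZZ:
2) :::::
Z:Z::
:Z:ZZ
:ZZZ:
ZZZZ:
3) :::ZZ
Z:Z:Z
:Z:ZZ
:ZZZ:
ZZZZ:
4) :::ZZ
Z:::Z
::Z:Z
:Z:Z:
ZZZZ:
5) :::ZZ
::::Z
ZZZ:Z
ZZ:Z:
ZZZZ:
6) ZZ:ZZ
Z:::Z
ZZZ:Z
ZZ:Z:
ZZZZ:
7) ZZ:ZZ
::::Z
::Z:Z
:Z:Z:
ZZZZ:
8) Z::ZZ
ZZZ:Z
:ZZ:Z
:Z:Z:
ZZZZ:
9) Z::ZZ
ZZZ:Z
:ZZ::
:Z::Z
ZZZZZ
10) Z::ZZ
Z:Z:Z
Z::::
::::Z
ZZZZZ
11) Z::ZZ
Z:Z:Z
Z::::
Z:::Z
::ZZZ
12) ZZZ:Z
Z:::Z
Z::::
Z:::Z
::ZZZ
13) ::::Z
ZZ::Z
Z::::
Z:::Z
::ZZZ
14) ::::Z
ZZ::Z
ZZ:::
:ZZ:Z
:ZZZZ
15) ::::Z
ZZ::Z
ZZ::Z
:ZZZ:
:ZZZ:
16) ZZ::Z
:Z::Z
ZZ::Z
:ZZZ:
:ZZZ:
17) ZZ::Z
:Z::Z
ZZ::Z
:ZZZZ
:ZZ:Z
18) ZZ:::
:Z:Z:
ZZ:::
:ZZZZ
:ZZ:Z
19) ZZ:::
:Z:::
ZZZZZ
:ZZ:Z
:ZZ:Z
20) ZZ:::
:Z:::
ZZZZZ
:ZZZZ
:Z:Z:
21) ZZ:::
:ZZ::
Z:::Z
:Z:ZZ
:Z:Z:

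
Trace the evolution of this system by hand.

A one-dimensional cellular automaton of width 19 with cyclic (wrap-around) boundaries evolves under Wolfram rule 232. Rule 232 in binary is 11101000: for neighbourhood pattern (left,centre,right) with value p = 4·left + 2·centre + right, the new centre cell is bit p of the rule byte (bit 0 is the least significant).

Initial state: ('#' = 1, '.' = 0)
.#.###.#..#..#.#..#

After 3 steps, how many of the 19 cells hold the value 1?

6

gen 0: .#.###.#..#..#.#..#
gen 1: #.#####.......#....
gen 2: .######............
gen 3: .######............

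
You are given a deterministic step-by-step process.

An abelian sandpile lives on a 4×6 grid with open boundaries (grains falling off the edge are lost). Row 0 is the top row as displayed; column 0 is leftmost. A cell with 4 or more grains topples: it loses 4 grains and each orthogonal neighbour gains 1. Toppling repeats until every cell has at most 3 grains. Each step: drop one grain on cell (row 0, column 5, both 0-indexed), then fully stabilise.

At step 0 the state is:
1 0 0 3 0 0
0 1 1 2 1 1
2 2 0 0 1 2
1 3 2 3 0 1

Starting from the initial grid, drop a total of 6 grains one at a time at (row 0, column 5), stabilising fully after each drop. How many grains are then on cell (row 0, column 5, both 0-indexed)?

t=0: 1 0 0 3 0 0
0 1 1 2 1 1
2 2 0 0 1 2
1 3 2 3 0 1
t=1: 1 0 0 3 0 1
0 1 1 2 1 1
2 2 0 0 1 2
1 3 2 3 0 1
t=2: 1 0 0 3 0 2
0 1 1 2 1 1
2 2 0 0 1 2
1 3 2 3 0 1
t=3: 1 0 0 3 0 3
0 1 1 2 1 1
2 2 0 0 1 2
1 3 2 3 0 1
t=4: 1 0 0 3 1 0
0 1 1 2 1 2
2 2 0 0 1 2
1 3 2 3 0 1
t=5: 1 0 0 3 1 1
0 1 1 2 1 2
2 2 0 0 1 2
1 3 2 3 0 1
t=6: 1 0 0 3 1 2
0 1 1 2 1 2
2 2 0 0 1 2
1 3 2 3 0 1

2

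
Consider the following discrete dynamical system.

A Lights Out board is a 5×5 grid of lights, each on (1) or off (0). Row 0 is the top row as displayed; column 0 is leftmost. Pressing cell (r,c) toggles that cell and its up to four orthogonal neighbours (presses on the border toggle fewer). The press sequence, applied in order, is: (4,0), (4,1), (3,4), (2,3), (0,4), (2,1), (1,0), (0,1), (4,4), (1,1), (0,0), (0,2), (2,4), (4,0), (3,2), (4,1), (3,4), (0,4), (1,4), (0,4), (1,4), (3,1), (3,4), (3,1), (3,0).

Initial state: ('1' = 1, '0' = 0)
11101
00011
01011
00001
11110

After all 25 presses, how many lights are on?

k=0  11101
00011
01011
00001
11110
k=1  11101
00011
01011
10001
00110
k=2  11101
00011
01011
11001
11010
k=3  11101
00011
01010
11010
11011
k=4  11101
00001
01101
11000
11011
k=5  11110
00000
01101
11000
11011
k=6  11110
01000
10001
10000
11011
k=7  01110
10000
00001
10000
11011
k=8  10010
11000
00001
10000
11011
k=9  10010
11000
00001
10001
11000
k=10  11010
00100
01001
10001
11000
k=11  00010
10100
01001
10001
11000
k=12  01100
10000
01001
10001
11000
k=13  01100
10001
01010
10000
11000
k=14  01100
10001
01010
00000
00000
k=15  01100
10001
01110
01110
00100
k=16  01100
10001
01110
00110
11000
k=17  01100
10001
01111
00101
11001
k=18  01111
10000
01111
00101
11001
k=19  01110
10011
01110
00101
11001
k=20  01101
10010
01110
00101
11001
k=21  01100
10001
01111
00101
11001
k=22  01100
10001
00111
11001
10001
k=23  01100
10001
00110
11010
10000
k=24  01100
10001
01110
00110
11000
k=25  01100
10001
11110
11110
01000

13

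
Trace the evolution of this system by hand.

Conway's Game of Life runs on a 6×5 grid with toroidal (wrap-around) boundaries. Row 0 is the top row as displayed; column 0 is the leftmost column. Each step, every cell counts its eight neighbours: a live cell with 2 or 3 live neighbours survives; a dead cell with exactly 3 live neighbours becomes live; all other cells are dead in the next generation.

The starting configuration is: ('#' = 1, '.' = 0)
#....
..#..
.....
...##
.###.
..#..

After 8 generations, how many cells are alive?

step 0: #....
..#..
.....
...##
.###.
..#..
step 1: .#...
.....
...#.
...##
.#..#
..##.
step 2: ..#..
.....
...##
#.###
#...#
####.
step 3: ..##.
...#.
#.#..
.##..
.....
#.##.
step 4: .#...
.#.##
..##.
.##..
...#.
.####
step 5: .#...
##.##
#...#
.#...
#...#
##.##
step 6: .....
.###.
..##.
.#...
..##.
.###.
step 7: .....
.#.#.
...#.
.#...
...#.
.#.#.
step 8: .....
..#..
.....
..#..
.....
..#..

3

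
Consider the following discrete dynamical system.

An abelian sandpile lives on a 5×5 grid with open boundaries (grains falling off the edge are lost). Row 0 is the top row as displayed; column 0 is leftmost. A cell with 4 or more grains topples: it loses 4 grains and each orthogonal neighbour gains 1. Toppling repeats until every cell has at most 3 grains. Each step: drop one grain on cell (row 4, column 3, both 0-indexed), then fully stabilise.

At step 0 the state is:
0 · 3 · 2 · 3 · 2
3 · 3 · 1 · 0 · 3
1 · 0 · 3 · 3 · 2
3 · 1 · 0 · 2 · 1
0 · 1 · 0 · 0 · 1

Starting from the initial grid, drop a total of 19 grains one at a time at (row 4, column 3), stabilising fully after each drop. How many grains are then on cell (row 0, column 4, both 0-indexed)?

step 0: 0 · 3 · 2 · 3 · 2
3 · 3 · 1 · 0 · 3
1 · 0 · 3 · 3 · 2
3 · 1 · 0 · 2 · 1
0 · 1 · 0 · 0 · 1
step 1: 0 · 3 · 2 · 3 · 2
3 · 3 · 1 · 0 · 3
1 · 0 · 3 · 3 · 2
3 · 1 · 0 · 2 · 1
0 · 1 · 0 · 1 · 1
step 2: 0 · 3 · 2 · 3 · 2
3 · 3 · 1 · 0 · 3
1 · 0 · 3 · 3 · 2
3 · 1 · 0 · 2 · 1
0 · 1 · 0 · 2 · 1
step 3: 0 · 3 · 2 · 3 · 2
3 · 3 · 1 · 0 · 3
1 · 0 · 3 · 3 · 2
3 · 1 · 0 · 2 · 1
0 · 1 · 0 · 3 · 1
step 4: 0 · 3 · 2 · 3 · 2
3 · 3 · 1 · 0 · 3
1 · 0 · 3 · 3 · 2
3 · 1 · 0 · 3 · 1
0 · 1 · 1 · 0 · 2
step 5: 0 · 3 · 2 · 3 · 2
3 · 3 · 1 · 0 · 3
1 · 0 · 3 · 3 · 2
3 · 1 · 0 · 3 · 1
0 · 1 · 1 · 1 · 2
step 6: 0 · 3 · 2 · 3 · 2
3 · 3 · 1 · 0 · 3
1 · 0 · 3 · 3 · 2
3 · 1 · 0 · 3 · 1
0 · 1 · 1 · 2 · 2
step 7: 0 · 3 · 2 · 3 · 2
3 · 3 · 1 · 0 · 3
1 · 0 · 3 · 3 · 2
3 · 1 · 0 · 3 · 1
0 · 1 · 1 · 3 · 2
step 8: 0 · 3 · 2 · 3 · 2
3 · 3 · 2 · 1 · 3
1 · 1 · 0 · 1 · 3
3 · 1 · 2 · 1 · 2
0 · 1 · 2 · 1 · 3
step 9: 0 · 3 · 2 · 3 · 2
3 · 3 · 2 · 1 · 3
1 · 1 · 0 · 1 · 3
3 · 1 · 2 · 1 · 2
0 · 1 · 2 · 2 · 3
step 10: 0 · 3 · 2 · 3 · 2
3 · 3 · 2 · 1 · 3
1 · 1 · 0 · 1 · 3
3 · 1 · 2 · 1 · 2
0 · 1 · 2 · 3 · 3
step 11: 0 · 3 · 2 · 3 · 2
3 · 3 · 2 · 1 · 3
1 · 1 · 0 · 1 · 3
3 · 1 · 2 · 2 · 3
0 · 1 · 3 · 1 · 0
step 12: 0 · 3 · 2 · 3 · 2
3 · 3 · 2 · 1 · 3
1 · 1 · 0 · 1 · 3
3 · 1 · 2 · 2 · 3
0 · 1 · 3 · 2 · 0
step 13: 0 · 3 · 2 · 3 · 2
3 · 3 · 2 · 1 · 3
1 · 1 · 0 · 1 · 3
3 · 1 · 2 · 2 · 3
0 · 1 · 3 · 3 · 0
step 14: 0 · 3 · 2 · 3 · 2
3 · 3 · 2 · 1 · 3
1 · 1 · 0 · 1 · 3
3 · 1 · 3 · 3 · 3
0 · 2 · 0 · 1 · 1
step 15: 0 · 3 · 2 · 3 · 2
3 · 3 · 2 · 1 · 3
1 · 1 · 0 · 1 · 3
3 · 1 · 3 · 3 · 3
0 · 2 · 0 · 2 · 1
step 16: 0 · 3 · 2 · 3 · 2
3 · 3 · 2 · 1 · 3
1 · 1 · 0 · 1 · 3
3 · 1 · 3 · 3 · 3
0 · 2 · 0 · 3 · 1
step 17: 0 · 3 · 2 · 3 · 3
3 · 3 · 2 · 2 · 0
1 · 1 · 1 · 3 · 1
3 · 2 · 0 · 2 · 1
0 · 2 · 2 · 1 · 3
step 18: 0 · 3 · 2 · 3 · 3
3 · 3 · 2 · 2 · 0
1 · 1 · 1 · 3 · 1
3 · 2 · 0 · 2 · 1
0 · 2 · 2 · 2 · 3
step 19: 0 · 3 · 2 · 3 · 3
3 · 3 · 2 · 2 · 0
1 · 1 · 1 · 3 · 1
3 · 2 · 0 · 2 · 1
0 · 2 · 2 · 3 · 3

3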